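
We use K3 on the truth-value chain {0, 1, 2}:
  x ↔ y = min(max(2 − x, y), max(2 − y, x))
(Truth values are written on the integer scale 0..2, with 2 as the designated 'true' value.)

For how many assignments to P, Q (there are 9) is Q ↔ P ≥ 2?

2

P = 0, Q = 0 ↦ 2  ≥
P = 0, Q = 1 ↦ 1  <
P = 0, Q = 2 ↦ 0  <
P = 1, Q = 0 ↦ 1  <
P = 1, Q = 1 ↦ 1  <
P = 1, Q = 2 ↦ 1  <
P = 2, Q = 0 ↦ 0  <
P = 2, Q = 1 ↦ 1  <
P = 2, Q = 2 ↦ 2  ≥
So 2 of the 9 assignments meet the threshold.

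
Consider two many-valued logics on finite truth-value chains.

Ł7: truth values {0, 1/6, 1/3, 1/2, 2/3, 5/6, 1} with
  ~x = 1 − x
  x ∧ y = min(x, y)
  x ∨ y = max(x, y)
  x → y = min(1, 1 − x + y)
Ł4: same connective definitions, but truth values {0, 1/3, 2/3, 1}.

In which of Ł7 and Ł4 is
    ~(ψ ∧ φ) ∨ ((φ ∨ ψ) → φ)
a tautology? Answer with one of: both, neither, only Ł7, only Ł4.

In Ł7: at φ = 1/6, ψ = 1/3 the value is 5/6 — not a tautology.
In Ł4: at φ = 1/3, ψ = 2/3 the value is 2/3 — not a tautology.

neither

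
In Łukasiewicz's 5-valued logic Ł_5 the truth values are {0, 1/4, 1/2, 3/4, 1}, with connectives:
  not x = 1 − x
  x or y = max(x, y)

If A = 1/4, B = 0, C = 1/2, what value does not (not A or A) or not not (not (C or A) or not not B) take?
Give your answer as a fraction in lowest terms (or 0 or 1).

1/2

not A = not 1/4 = 3/4
not A or A = 3/4 or 1/4 = 3/4
not (not A or A) = not 3/4 = 1/4
C or A = 1/2 or 1/4 = 1/2
not (C or A) = not 1/2 = 1/2
not B = not 0 = 1
not not B = not 1 = 0
not (C or A) or not not B = 1/2 or 0 = 1/2
not (not (C or A) or not not B) = not 1/2 = 1/2
not not (not (C or A) or not not B) = not 1/2 = 1/2
not (not A or A) or not not (not (C or A) or not not B) = 1/4 or 1/2 = 1/2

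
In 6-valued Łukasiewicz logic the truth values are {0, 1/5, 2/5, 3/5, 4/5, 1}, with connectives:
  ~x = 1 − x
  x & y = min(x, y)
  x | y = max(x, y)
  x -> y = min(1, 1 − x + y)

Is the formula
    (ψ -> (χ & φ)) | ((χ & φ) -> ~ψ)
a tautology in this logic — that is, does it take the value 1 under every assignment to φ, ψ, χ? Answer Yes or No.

Counterexample: take φ = 1/5, ψ = 1, χ = 1/5.
χ & φ = 1/5 & 1/5 = 1/5
ψ -> (χ & φ) = 1 -> 1/5 = 1/5
χ & φ = 1/5 & 1/5 = 1/5
~ψ = ~1 = 0
(χ & φ) -> ~ψ = 1/5 -> 0 = 4/5
(ψ -> (χ & φ)) | ((χ & φ) -> ~ψ) = 1/5 | 4/5 = 4/5
This gives 4/5 ≠ 1.

No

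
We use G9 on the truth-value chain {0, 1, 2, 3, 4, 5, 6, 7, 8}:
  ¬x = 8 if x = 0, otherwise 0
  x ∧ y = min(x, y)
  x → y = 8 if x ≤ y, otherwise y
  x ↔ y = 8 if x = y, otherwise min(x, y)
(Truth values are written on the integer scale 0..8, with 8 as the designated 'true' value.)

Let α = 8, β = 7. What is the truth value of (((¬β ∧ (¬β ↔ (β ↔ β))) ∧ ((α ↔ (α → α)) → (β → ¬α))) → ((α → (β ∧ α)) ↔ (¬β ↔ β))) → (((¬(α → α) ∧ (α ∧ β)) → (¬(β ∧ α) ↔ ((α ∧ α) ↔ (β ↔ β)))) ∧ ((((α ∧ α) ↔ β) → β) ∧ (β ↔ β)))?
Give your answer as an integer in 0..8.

¬β = ¬7 = 0
¬β = ¬7 = 0
β ↔ β = 7 ↔ 7 = 8
¬β ↔ (β ↔ β) = 0 ↔ 8 = 0
¬β ∧ (¬β ↔ (β ↔ β)) = 0 ∧ 0 = 0
α → α = 8 → 8 = 8
α ↔ (α → α) = 8 ↔ 8 = 8
¬α = ¬8 = 0
β → ¬α = 7 → 0 = 0
(α ↔ (α → α)) → (β → ¬α) = 8 → 0 = 0
(¬β ∧ (¬β ↔ (β ↔ β))) ∧ ((α ↔ (α → α)) → (β → ¬α)) = 0 ∧ 0 = 0
β ∧ α = 7 ∧ 8 = 7
α → (β ∧ α) = 8 → 7 = 7
¬β = ¬7 = 0
¬β ↔ β = 0 ↔ 7 = 0
(α → (β ∧ α)) ↔ (¬β ↔ β) = 7 ↔ 0 = 0
((¬β ∧ (¬β ↔ (β ↔ β))) ∧ ((α ↔ (α → α)) → (β → ¬α))) → ((α → (β ∧ α)) ↔ (¬β ↔ β)) = 0 → 0 = 8
α → α = 8 → 8 = 8
¬(α → α) = ¬8 = 0
α ∧ β = 8 ∧ 7 = 7
¬(α → α) ∧ (α ∧ β) = 0 ∧ 7 = 0
β ∧ α = 7 ∧ 8 = 7
¬(β ∧ α) = ¬7 = 0
α ∧ α = 8 ∧ 8 = 8
β ↔ β = 7 ↔ 7 = 8
(α ∧ α) ↔ (β ↔ β) = 8 ↔ 8 = 8
¬(β ∧ α) ↔ ((α ∧ α) ↔ (β ↔ β)) = 0 ↔ 8 = 0
(¬(α → α) ∧ (α ∧ β)) → (¬(β ∧ α) ↔ ((α ∧ α) ↔ (β ↔ β))) = 0 → 0 = 8
α ∧ α = 8 ∧ 8 = 8
(α ∧ α) ↔ β = 8 ↔ 7 = 7
((α ∧ α) ↔ β) → β = 7 → 7 = 8
β ↔ β = 7 ↔ 7 = 8
(((α ∧ α) ↔ β) → β) ∧ (β ↔ β) = 8 ∧ 8 = 8
((¬(α → α) ∧ (α ∧ β)) → (¬(β ∧ α) ↔ ((α ∧ α) ↔ (β ↔ β)))) ∧ ((((α ∧ α) ↔ β) → β) ∧ (β ↔ β)) = 8 ∧ 8 = 8
(((¬β ∧ (¬β ↔ (β ↔ β))) ∧ ((α ↔ (α → α)) → (β → ¬α))) → ((α → (β ∧ α)) ↔ (¬β ↔ β))) → (((¬(α → α) ∧ (α ∧ β)) → (¬(β ∧ α) ↔ ((α ∧ α) ↔ (β ↔ β)))) ∧ ((((α ∧ α) ↔ β) → β) ∧ (β ↔ β))) = 8 → 8 = 8

8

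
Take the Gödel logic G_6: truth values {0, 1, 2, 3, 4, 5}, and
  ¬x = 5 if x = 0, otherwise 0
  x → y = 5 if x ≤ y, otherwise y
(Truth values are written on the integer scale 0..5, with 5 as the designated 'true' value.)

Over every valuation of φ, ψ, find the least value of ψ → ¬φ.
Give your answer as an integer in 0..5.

Take φ = 1, ψ = 1:
¬φ = ¬1 = 0
ψ → ¬φ = 1 → 0 = 0
No assignment yields a value below 0, so this is the minimum.

0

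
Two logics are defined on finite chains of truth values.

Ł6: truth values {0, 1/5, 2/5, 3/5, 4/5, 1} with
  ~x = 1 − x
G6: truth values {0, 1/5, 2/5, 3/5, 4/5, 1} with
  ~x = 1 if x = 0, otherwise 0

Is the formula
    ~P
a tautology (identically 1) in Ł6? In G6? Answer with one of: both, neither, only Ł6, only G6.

In Ł6: at P = 1/5 the value is 4/5 — not a tautology.
In G6: at P = 1/5 the value is 0 — not a tautology.

neither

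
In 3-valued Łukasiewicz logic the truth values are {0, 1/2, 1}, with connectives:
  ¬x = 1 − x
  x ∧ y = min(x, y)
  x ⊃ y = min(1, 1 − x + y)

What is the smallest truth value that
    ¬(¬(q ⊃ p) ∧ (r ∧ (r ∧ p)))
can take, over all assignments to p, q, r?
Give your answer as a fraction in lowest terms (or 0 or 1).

1/2

Take p = 1/2, q = 1, r = 1/2:
q ⊃ p = 1 ⊃ 1/2 = 1/2
¬(q ⊃ p) = ¬1/2 = 1/2
r ∧ p = 1/2 ∧ 1/2 = 1/2
r ∧ (r ∧ p) = 1/2 ∧ 1/2 = 1/2
¬(q ⊃ p) ∧ (r ∧ (r ∧ p)) = 1/2 ∧ 1/2 = 1/2
¬(¬(q ⊃ p) ∧ (r ∧ (r ∧ p))) = ¬1/2 = 1/2
No assignment yields a value below 1/2, so this is the minimum.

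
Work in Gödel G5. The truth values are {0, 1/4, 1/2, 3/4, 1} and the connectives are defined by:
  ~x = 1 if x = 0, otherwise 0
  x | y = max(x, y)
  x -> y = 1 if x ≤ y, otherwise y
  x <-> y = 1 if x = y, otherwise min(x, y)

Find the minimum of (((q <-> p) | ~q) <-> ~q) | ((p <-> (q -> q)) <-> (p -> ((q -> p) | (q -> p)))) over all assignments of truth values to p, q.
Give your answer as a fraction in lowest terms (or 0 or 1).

1/4

Take p = 1/4, q = 1/4:
q <-> p = 1/4 <-> 1/4 = 1
~q = ~1/4 = 0
(q <-> p) | ~q = 1 | 0 = 1
~q = ~1/4 = 0
((q <-> p) | ~q) <-> ~q = 1 <-> 0 = 0
q -> q = 1/4 -> 1/4 = 1
p <-> (q -> q) = 1/4 <-> 1 = 1/4
q -> p = 1/4 -> 1/4 = 1
q -> p = 1/4 -> 1/4 = 1
(q -> p) | (q -> p) = 1 | 1 = 1
p -> ((q -> p) | (q -> p)) = 1/4 -> 1 = 1
(p <-> (q -> q)) <-> (p -> ((q -> p) | (q -> p))) = 1/4 <-> 1 = 1/4
(((q <-> p) | ~q) <-> ~q) | ((p <-> (q -> q)) <-> (p -> ((q -> p) | (q -> p)))) = 0 | 1/4 = 1/4
No assignment yields a value below 1/4, so this is the minimum.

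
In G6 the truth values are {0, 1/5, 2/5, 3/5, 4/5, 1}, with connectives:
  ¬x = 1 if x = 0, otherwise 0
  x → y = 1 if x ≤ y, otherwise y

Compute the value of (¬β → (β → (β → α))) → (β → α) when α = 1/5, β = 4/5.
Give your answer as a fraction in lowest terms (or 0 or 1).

1/5

¬β = ¬4/5 = 0
β → α = 4/5 → 1/5 = 1/5
β → (β → α) = 4/5 → 1/5 = 1/5
¬β → (β → (β → α)) = 0 → 1/5 = 1
β → α = 4/5 → 1/5 = 1/5
(¬β → (β → (β → α))) → (β → α) = 1 → 1/5 = 1/5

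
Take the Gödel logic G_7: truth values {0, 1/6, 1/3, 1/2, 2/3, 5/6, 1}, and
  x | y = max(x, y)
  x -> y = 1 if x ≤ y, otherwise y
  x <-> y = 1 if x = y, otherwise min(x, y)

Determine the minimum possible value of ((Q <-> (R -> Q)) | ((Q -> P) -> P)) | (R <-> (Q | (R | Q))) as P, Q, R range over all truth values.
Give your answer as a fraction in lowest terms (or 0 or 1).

Take P = 1/6, Q = 1/6, R = 0:
R -> Q = 0 -> 1/6 = 1
Q <-> (R -> Q) = 1/6 <-> 1 = 1/6
Q -> P = 1/6 -> 1/6 = 1
(Q -> P) -> P = 1 -> 1/6 = 1/6
(Q <-> (R -> Q)) | ((Q -> P) -> P) = 1/6 | 1/6 = 1/6
R | Q = 0 | 1/6 = 1/6
Q | (R | Q) = 1/6 | 1/6 = 1/6
R <-> (Q | (R | Q)) = 0 <-> 1/6 = 0
((Q <-> (R -> Q)) | ((Q -> P) -> P)) | (R <-> (Q | (R | Q))) = 1/6 | 0 = 1/6
No assignment yields a value below 1/6, so this is the minimum.

1/6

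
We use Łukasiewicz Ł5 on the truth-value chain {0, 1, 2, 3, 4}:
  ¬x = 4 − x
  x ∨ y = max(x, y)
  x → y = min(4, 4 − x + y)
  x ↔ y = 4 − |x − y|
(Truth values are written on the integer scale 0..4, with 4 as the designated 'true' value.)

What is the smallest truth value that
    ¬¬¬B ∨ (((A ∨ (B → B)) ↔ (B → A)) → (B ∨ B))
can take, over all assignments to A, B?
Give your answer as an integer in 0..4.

Take A = 2, B = 2:
¬B = ¬2 = 2
¬¬B = ¬2 = 2
¬¬¬B = ¬2 = 2
B → B = 2 → 2 = 4
A ∨ (B → B) = 2 ∨ 4 = 4
B → A = 2 → 2 = 4
(A ∨ (B → B)) ↔ (B → A) = 4 ↔ 4 = 4
B ∨ B = 2 ∨ 2 = 2
((A ∨ (B → B)) ↔ (B → A)) → (B ∨ B) = 4 → 2 = 2
¬¬¬B ∨ (((A ∨ (B → B)) ↔ (B → A)) → (B ∨ B)) = 2 ∨ 2 = 2
No assignment yields a value below 2, so this is the minimum.

2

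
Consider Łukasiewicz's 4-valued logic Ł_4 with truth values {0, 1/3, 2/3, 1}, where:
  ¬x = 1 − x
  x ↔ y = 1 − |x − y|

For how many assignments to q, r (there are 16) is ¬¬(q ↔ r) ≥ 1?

q = 0, r = 0 ↦ 1  ≥
q = 0, r = 1/3 ↦ 2/3  <
q = 0, r = 2/3 ↦ 1/3  <
q = 0, r = 1 ↦ 0  <
q = 1/3, r = 0 ↦ 2/3  <
q = 1/3, r = 1/3 ↦ 1  ≥
q = 1/3, r = 2/3 ↦ 2/3  <
q = 1/3, r = 1 ↦ 1/3  <
q = 2/3, r = 0 ↦ 1/3  <
q = 2/3, r = 1/3 ↦ 2/3  <
q = 2/3, r = 2/3 ↦ 1  ≥
q = 2/3, r = 1 ↦ 2/3  <
q = 1, r = 0 ↦ 0  <
q = 1, r = 1/3 ↦ 1/3  <
q = 1, r = 2/3 ↦ 2/3  <
q = 1, r = 1 ↦ 1  ≥
So 4 of the 16 assignments meet the threshold.

4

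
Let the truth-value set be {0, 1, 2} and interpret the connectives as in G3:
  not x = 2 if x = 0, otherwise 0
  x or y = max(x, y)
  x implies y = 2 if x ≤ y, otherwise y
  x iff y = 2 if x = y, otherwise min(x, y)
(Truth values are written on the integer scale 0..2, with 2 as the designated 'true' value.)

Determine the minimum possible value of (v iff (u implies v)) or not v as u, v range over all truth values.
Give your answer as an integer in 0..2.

Take u = 0, v = 1:
u implies v = 0 implies 1 = 2
v iff (u implies v) = 1 iff 2 = 1
not v = not 1 = 0
(v iff (u implies v)) or not v = 1 or 0 = 1
No assignment yields a value below 1, so this is the minimum.

1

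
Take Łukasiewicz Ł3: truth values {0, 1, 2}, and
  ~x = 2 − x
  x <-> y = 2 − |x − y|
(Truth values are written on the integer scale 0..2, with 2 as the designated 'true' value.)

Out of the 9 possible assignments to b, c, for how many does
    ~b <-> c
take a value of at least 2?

b = 0, c = 0 ↦ 0  <
b = 0, c = 1 ↦ 1  <
b = 0, c = 2 ↦ 2  ≥
b = 1, c = 0 ↦ 1  <
b = 1, c = 1 ↦ 2  ≥
b = 1, c = 2 ↦ 1  <
b = 2, c = 0 ↦ 2  ≥
b = 2, c = 1 ↦ 1  <
b = 2, c = 2 ↦ 0  <
So 3 of the 9 assignments meet the threshold.

3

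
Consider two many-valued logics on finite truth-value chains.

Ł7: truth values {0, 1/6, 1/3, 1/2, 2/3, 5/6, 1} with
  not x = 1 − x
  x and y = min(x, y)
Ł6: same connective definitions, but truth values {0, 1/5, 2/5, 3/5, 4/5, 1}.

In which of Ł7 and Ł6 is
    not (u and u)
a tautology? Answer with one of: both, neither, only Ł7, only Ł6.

In Ł7: at u = 1/6 the value is 5/6 — not a tautology.
In Ł6: at u = 1/5 the value is 4/5 — not a tautology.

neither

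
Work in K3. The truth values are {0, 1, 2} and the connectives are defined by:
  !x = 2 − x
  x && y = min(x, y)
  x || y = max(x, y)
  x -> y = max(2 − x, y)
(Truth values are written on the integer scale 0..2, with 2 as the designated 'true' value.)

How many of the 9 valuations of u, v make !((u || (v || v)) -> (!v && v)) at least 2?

u = 0, v = 0 ↦ 0  <
u = 0, v = 1 ↦ 1  <
u = 0, v = 2 ↦ 2  ≥
u = 1, v = 0 ↦ 1  <
u = 1, v = 1 ↦ 1  <
u = 1, v = 2 ↦ 2  ≥
u = 2, v = 0 ↦ 2  ≥
u = 2, v = 1 ↦ 1  <
u = 2, v = 2 ↦ 2  ≥
So 4 of the 9 assignments meet the threshold.

4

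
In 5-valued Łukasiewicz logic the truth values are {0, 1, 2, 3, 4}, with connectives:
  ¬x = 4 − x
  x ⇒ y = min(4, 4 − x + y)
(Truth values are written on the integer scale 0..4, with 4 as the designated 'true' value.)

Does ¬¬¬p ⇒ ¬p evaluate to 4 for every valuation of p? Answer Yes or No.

Yes

p = 0 ↦ 4
p = 1 ↦ 4
p = 2 ↦ 4
p = 3 ↦ 4
p = 4 ↦ 4
Every assignment gives a value ≥ 4.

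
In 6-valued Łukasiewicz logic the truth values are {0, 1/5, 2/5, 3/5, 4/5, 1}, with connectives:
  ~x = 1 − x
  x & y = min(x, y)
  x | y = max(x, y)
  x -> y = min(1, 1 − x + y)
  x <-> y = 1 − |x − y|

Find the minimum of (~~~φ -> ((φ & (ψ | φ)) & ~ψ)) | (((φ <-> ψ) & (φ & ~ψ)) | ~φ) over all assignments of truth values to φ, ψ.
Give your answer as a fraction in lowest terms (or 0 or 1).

3/5

Take φ = 2/5, ψ = 4/5:
~φ = ~2/5 = 3/5
~~φ = ~3/5 = 2/5
~~~φ = ~2/5 = 3/5
ψ | φ = 4/5 | 2/5 = 4/5
φ & (ψ | φ) = 2/5 & 4/5 = 2/5
~ψ = ~4/5 = 1/5
(φ & (ψ | φ)) & ~ψ = 2/5 & 1/5 = 1/5
~~~φ -> ((φ & (ψ | φ)) & ~ψ) = 3/5 -> 1/5 = 3/5
φ <-> ψ = 2/5 <-> 4/5 = 3/5
~ψ = ~4/5 = 1/5
φ & ~ψ = 2/5 & 1/5 = 1/5
(φ <-> ψ) & (φ & ~ψ) = 3/5 & 1/5 = 1/5
~φ = ~2/5 = 3/5
((φ <-> ψ) & (φ & ~ψ)) | ~φ = 1/5 | 3/5 = 3/5
(~~~φ -> ((φ & (ψ | φ)) & ~ψ)) | (((φ <-> ψ) & (φ & ~ψ)) | ~φ) = 3/5 | 3/5 = 3/5
No assignment yields a value below 3/5, so this is the minimum.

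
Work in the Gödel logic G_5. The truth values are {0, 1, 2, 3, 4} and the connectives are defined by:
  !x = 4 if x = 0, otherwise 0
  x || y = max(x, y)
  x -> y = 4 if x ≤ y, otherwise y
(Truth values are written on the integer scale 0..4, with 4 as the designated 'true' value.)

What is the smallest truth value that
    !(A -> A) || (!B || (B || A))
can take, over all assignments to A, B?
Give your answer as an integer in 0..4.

Take A = 0, B = 1:
A -> A = 0 -> 0 = 4
!(A -> A) = !4 = 0
!B = !1 = 0
B || A = 1 || 0 = 1
!B || (B || A) = 0 || 1 = 1
!(A -> A) || (!B || (B || A)) = 0 || 1 = 1
No assignment yields a value below 1, so this is the minimum.

1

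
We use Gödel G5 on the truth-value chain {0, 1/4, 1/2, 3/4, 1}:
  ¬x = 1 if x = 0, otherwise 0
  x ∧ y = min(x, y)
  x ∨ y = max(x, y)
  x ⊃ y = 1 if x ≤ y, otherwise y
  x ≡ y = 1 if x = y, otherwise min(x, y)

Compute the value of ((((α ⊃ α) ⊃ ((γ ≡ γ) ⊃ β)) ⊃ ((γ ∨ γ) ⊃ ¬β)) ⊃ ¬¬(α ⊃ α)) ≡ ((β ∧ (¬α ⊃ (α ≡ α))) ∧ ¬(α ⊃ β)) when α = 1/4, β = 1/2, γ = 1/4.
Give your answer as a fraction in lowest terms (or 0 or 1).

0

α ⊃ α = 1/4 ⊃ 1/4 = 1
γ ≡ γ = 1/4 ≡ 1/4 = 1
(γ ≡ γ) ⊃ β = 1 ⊃ 1/2 = 1/2
(α ⊃ α) ⊃ ((γ ≡ γ) ⊃ β) = 1 ⊃ 1/2 = 1/2
γ ∨ γ = 1/4 ∨ 1/4 = 1/4
¬β = ¬1/2 = 0
(γ ∨ γ) ⊃ ¬β = 1/4 ⊃ 0 = 0
((α ⊃ α) ⊃ ((γ ≡ γ) ⊃ β)) ⊃ ((γ ∨ γ) ⊃ ¬β) = 1/2 ⊃ 0 = 0
α ⊃ α = 1/4 ⊃ 1/4 = 1
¬(α ⊃ α) = ¬1 = 0
¬¬(α ⊃ α) = ¬0 = 1
(((α ⊃ α) ⊃ ((γ ≡ γ) ⊃ β)) ⊃ ((γ ∨ γ) ⊃ ¬β)) ⊃ ¬¬(α ⊃ α) = 0 ⊃ 1 = 1
¬α = ¬1/4 = 0
α ≡ α = 1/4 ≡ 1/4 = 1
¬α ⊃ (α ≡ α) = 0 ⊃ 1 = 1
β ∧ (¬α ⊃ (α ≡ α)) = 1/2 ∧ 1 = 1/2
α ⊃ β = 1/4 ⊃ 1/2 = 1
¬(α ⊃ β) = ¬1 = 0
(β ∧ (¬α ⊃ (α ≡ α))) ∧ ¬(α ⊃ β) = 1/2 ∧ 0 = 0
((((α ⊃ α) ⊃ ((γ ≡ γ) ⊃ β)) ⊃ ((γ ∨ γ) ⊃ ¬β)) ⊃ ¬¬(α ⊃ α)) ≡ ((β ∧ (¬α ⊃ (α ≡ α))) ∧ ¬(α ⊃ β)) = 1 ≡ 0 = 0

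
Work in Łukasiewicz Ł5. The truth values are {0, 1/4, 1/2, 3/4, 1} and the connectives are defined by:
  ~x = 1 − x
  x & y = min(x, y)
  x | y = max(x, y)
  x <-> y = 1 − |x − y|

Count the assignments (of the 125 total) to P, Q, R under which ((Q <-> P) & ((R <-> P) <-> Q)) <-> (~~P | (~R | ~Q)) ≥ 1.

value 1: 31 assignments (counts)
value 3/4: 38 assignments
value 1/2: 24 assignments
value 1/4: 21 assignments
value 0: 11 assignments
So 31 of the 125 assignments meet the threshold.

31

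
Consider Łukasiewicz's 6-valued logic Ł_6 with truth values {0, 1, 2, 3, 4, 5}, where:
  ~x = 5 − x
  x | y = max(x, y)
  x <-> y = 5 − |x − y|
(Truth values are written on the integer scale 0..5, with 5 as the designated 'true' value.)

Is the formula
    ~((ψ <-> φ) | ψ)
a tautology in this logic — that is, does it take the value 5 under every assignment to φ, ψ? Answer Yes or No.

No

Counterexample: take φ = 0, ψ = 0.
ψ <-> φ = 0 <-> 0 = 5
(ψ <-> φ) | ψ = 5 | 0 = 5
~((ψ <-> φ) | ψ) = ~5 = 0
This gives 0 ≠ 5.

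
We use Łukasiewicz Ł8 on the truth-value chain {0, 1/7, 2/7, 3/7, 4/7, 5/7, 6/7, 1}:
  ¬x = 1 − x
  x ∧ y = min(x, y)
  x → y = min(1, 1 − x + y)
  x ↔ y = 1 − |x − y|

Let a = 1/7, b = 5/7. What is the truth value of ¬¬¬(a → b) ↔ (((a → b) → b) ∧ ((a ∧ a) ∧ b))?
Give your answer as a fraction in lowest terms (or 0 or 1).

6/7

a → b = 1/7 → 5/7 = 1
¬(a → b) = ¬1 = 0
¬¬(a → b) = ¬0 = 1
¬¬¬(a → b) = ¬1 = 0
a → b = 1/7 → 5/7 = 1
(a → b) → b = 1 → 5/7 = 5/7
a ∧ a = 1/7 ∧ 1/7 = 1/7
(a ∧ a) ∧ b = 1/7 ∧ 5/7 = 1/7
((a → b) → b) ∧ ((a ∧ a) ∧ b) = 5/7 ∧ 1/7 = 1/7
¬¬¬(a → b) ↔ (((a → b) → b) ∧ ((a ∧ a) ∧ b)) = 0 ↔ 1/7 = 6/7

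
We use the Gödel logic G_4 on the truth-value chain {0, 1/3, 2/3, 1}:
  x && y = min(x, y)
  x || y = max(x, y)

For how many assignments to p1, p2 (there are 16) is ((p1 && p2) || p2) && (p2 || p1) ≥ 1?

p1 = 0, p2 = 0 ↦ 0  <
p1 = 0, p2 = 1/3 ↦ 1/3  <
p1 = 0, p2 = 2/3 ↦ 2/3  <
p1 = 0, p2 = 1 ↦ 1  ≥
p1 = 1/3, p2 = 0 ↦ 0  <
p1 = 1/3, p2 = 1/3 ↦ 1/3  <
p1 = 1/3, p2 = 2/3 ↦ 2/3  <
p1 = 1/3, p2 = 1 ↦ 1  ≥
p1 = 2/3, p2 = 0 ↦ 0  <
p1 = 2/3, p2 = 1/3 ↦ 1/3  <
p1 = 2/3, p2 = 2/3 ↦ 2/3  <
p1 = 2/3, p2 = 1 ↦ 1  ≥
p1 = 1, p2 = 0 ↦ 0  <
p1 = 1, p2 = 1/3 ↦ 1/3  <
p1 = 1, p2 = 2/3 ↦ 2/3  <
p1 = 1, p2 = 1 ↦ 1  ≥
So 4 of the 16 assignments meet the threshold.

4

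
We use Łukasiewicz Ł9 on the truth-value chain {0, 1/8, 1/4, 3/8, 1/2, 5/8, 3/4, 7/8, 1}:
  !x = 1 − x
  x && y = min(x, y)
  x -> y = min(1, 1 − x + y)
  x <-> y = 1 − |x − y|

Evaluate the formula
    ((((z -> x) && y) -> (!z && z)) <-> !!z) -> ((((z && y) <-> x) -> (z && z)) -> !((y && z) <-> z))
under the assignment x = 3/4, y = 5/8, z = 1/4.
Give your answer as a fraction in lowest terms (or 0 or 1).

z -> x = 1/4 -> 3/4 = 1
(z -> x) && y = 1 && 5/8 = 5/8
!z = !1/4 = 3/4
!z && z = 3/4 && 1/4 = 1/4
((z -> x) && y) -> (!z && z) = 5/8 -> 1/4 = 5/8
!z = !1/4 = 3/4
!!z = !3/4 = 1/4
(((z -> x) && y) -> (!z && z)) <-> !!z = 5/8 <-> 1/4 = 5/8
z && y = 1/4 && 5/8 = 1/4
(z && y) <-> x = 1/4 <-> 3/4 = 1/2
z && z = 1/4 && 1/4 = 1/4
((z && y) <-> x) -> (z && z) = 1/2 -> 1/4 = 3/4
y && z = 5/8 && 1/4 = 1/4
(y && z) <-> z = 1/4 <-> 1/4 = 1
!((y && z) <-> z) = !1 = 0
(((z && y) <-> x) -> (z && z)) -> !((y && z) <-> z) = 3/4 -> 0 = 1/4
((((z -> x) && y) -> (!z && z)) <-> !!z) -> ((((z && y) <-> x) -> (z && z)) -> !((y && z) <-> z)) = 5/8 -> 1/4 = 5/8

5/8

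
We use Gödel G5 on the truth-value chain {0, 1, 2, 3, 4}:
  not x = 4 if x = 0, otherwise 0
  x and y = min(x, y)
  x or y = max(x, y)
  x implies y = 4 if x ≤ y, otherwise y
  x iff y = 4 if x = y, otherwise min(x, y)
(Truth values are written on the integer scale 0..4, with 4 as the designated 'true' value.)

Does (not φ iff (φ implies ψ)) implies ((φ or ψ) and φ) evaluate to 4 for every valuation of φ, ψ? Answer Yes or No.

No

Counterexample: take φ = 0, ψ = 0.
not φ = not 0 = 4
φ implies ψ = 0 implies 0 = 4
not φ iff (φ implies ψ) = 4 iff 4 = 4
φ or ψ = 0 or 0 = 0
(φ or ψ) and φ = 0 and 0 = 0
(not φ iff (φ implies ψ)) implies ((φ or ψ) and φ) = 4 implies 0 = 0
This gives 0 ≠ 4.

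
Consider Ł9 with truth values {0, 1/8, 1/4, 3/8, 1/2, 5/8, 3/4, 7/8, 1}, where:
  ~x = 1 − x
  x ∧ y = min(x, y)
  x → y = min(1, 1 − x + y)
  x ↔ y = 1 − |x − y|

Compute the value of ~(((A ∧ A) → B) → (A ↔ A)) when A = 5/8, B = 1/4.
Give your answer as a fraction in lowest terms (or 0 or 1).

0

A ∧ A = 5/8 ∧ 5/8 = 5/8
(A ∧ A) → B = 5/8 → 1/4 = 5/8
A ↔ A = 5/8 ↔ 5/8 = 1
((A ∧ A) → B) → (A ↔ A) = 5/8 → 1 = 1
~(((A ∧ A) → B) → (A ↔ A)) = ~1 = 0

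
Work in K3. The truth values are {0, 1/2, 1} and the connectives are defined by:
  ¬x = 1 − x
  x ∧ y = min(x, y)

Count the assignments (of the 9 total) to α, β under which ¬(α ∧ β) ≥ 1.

5

α = 0, β = 0 ↦ 1  ≥
α = 0, β = 1/2 ↦ 1  ≥
α = 0, β = 1 ↦ 1  ≥
α = 1/2, β = 0 ↦ 1  ≥
α = 1/2, β = 1/2 ↦ 1/2  <
α = 1/2, β = 1 ↦ 1/2  <
α = 1, β = 0 ↦ 1  ≥
α = 1, β = 1/2 ↦ 1/2  <
α = 1, β = 1 ↦ 0  <
So 5 of the 9 assignments meet the threshold.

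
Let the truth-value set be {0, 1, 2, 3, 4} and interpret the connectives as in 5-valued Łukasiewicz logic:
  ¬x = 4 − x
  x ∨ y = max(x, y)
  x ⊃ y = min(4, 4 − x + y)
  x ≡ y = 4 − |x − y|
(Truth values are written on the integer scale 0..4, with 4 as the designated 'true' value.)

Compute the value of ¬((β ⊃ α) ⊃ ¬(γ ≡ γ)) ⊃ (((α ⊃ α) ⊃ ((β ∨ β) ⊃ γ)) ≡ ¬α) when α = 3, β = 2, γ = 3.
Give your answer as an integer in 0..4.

β ⊃ α = 2 ⊃ 3 = 4
γ ≡ γ = 3 ≡ 3 = 4
¬(γ ≡ γ) = ¬4 = 0
(β ⊃ α) ⊃ ¬(γ ≡ γ) = 4 ⊃ 0 = 0
¬((β ⊃ α) ⊃ ¬(γ ≡ γ)) = ¬0 = 4
α ⊃ α = 3 ⊃ 3 = 4
β ∨ β = 2 ∨ 2 = 2
(β ∨ β) ⊃ γ = 2 ⊃ 3 = 4
(α ⊃ α) ⊃ ((β ∨ β) ⊃ γ) = 4 ⊃ 4 = 4
¬α = ¬3 = 1
((α ⊃ α) ⊃ ((β ∨ β) ⊃ γ)) ≡ ¬α = 4 ≡ 1 = 1
¬((β ⊃ α) ⊃ ¬(γ ≡ γ)) ⊃ (((α ⊃ α) ⊃ ((β ∨ β) ⊃ γ)) ≡ ¬α) = 4 ⊃ 1 = 1

1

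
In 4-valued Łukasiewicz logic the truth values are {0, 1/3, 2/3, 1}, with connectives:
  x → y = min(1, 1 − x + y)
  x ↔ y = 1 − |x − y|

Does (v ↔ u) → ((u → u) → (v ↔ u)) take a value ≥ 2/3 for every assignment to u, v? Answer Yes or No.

u = 0, v = 0 ↦ 1
u = 0, v = 1/3 ↦ 1
u = 0, v = 2/3 ↦ 1
u = 0, v = 1 ↦ 1
u = 1/3, v = 0 ↦ 1
u = 1/3, v = 1/3 ↦ 1
u = 1/3, v = 2/3 ↦ 1
u = 1/3, v = 1 ↦ 1
u = 2/3, v = 0 ↦ 1
u = 2/3, v = 1/3 ↦ 1
u = 2/3, v = 2/3 ↦ 1
u = 2/3, v = 1 ↦ 1
u = 1, v = 0 ↦ 1
u = 1, v = 1/3 ↦ 1
u = 1, v = 2/3 ↦ 1
u = 1, v = 1 ↦ 1
Every assignment gives a value ≥ 2/3.

Yes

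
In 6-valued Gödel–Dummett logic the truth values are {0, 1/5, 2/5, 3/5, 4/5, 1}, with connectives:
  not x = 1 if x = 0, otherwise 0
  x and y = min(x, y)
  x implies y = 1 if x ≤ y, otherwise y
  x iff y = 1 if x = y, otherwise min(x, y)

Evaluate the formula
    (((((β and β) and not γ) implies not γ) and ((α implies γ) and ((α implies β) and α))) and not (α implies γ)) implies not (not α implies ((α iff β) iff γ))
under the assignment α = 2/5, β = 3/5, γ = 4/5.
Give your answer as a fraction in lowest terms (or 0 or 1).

1

β and β = 3/5 and 3/5 = 3/5
not γ = not 4/5 = 0
(β and β) and not γ = 3/5 and 0 = 0
not γ = not 4/5 = 0
((β and β) and not γ) implies not γ = 0 implies 0 = 1
α implies γ = 2/5 implies 4/5 = 1
α implies β = 2/5 implies 3/5 = 1
(α implies β) and α = 1 and 2/5 = 2/5
(α implies γ) and ((α implies β) and α) = 1 and 2/5 = 2/5
(((β and β) and not γ) implies not γ) and ((α implies γ) and ((α implies β) and α)) = 1 and 2/5 = 2/5
α implies γ = 2/5 implies 4/5 = 1
not (α implies γ) = not 1 = 0
((((β and β) and not γ) implies not γ) and ((α implies γ) and ((α implies β) and α))) and not (α implies γ) = 2/5 and 0 = 0
not α = not 2/5 = 0
α iff β = 2/5 iff 3/5 = 2/5
(α iff β) iff γ = 2/5 iff 4/5 = 2/5
not α implies ((α iff β) iff γ) = 0 implies 2/5 = 1
not (not α implies ((α iff β) iff γ)) = not 1 = 0
(((((β and β) and not γ) implies not γ) and ((α implies γ) and ((α implies β) and α))) and not (α implies γ)) implies not (not α implies ((α iff β) iff γ)) = 0 implies 0 = 1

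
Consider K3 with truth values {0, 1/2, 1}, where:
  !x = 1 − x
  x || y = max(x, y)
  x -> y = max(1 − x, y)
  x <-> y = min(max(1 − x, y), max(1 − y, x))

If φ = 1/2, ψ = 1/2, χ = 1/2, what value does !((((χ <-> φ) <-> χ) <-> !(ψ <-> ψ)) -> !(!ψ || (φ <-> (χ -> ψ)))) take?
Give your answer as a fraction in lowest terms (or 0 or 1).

1/2

χ <-> φ = 1/2 <-> 1/2 = 1/2
(χ <-> φ) <-> χ = 1/2 <-> 1/2 = 1/2
ψ <-> ψ = 1/2 <-> 1/2 = 1/2
!(ψ <-> ψ) = !1/2 = 1/2
((χ <-> φ) <-> χ) <-> !(ψ <-> ψ) = 1/2 <-> 1/2 = 1/2
!ψ = !1/2 = 1/2
χ -> ψ = 1/2 -> 1/2 = 1/2
φ <-> (χ -> ψ) = 1/2 <-> 1/2 = 1/2
!ψ || (φ <-> (χ -> ψ)) = 1/2 || 1/2 = 1/2
!(!ψ || (φ <-> (χ -> ψ))) = !1/2 = 1/2
(((χ <-> φ) <-> χ) <-> !(ψ <-> ψ)) -> !(!ψ || (φ <-> (χ -> ψ))) = 1/2 -> 1/2 = 1/2
!((((χ <-> φ) <-> χ) <-> !(ψ <-> ψ)) -> !(!ψ || (φ <-> (χ -> ψ)))) = !1/2 = 1/2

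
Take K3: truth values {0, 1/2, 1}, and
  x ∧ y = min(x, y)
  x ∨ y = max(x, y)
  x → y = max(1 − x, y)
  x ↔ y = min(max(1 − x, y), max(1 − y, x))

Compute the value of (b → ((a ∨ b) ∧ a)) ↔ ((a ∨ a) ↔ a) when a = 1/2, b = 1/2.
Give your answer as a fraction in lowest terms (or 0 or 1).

a ∨ b = 1/2 ∨ 1/2 = 1/2
(a ∨ b) ∧ a = 1/2 ∧ 1/2 = 1/2
b → ((a ∨ b) ∧ a) = 1/2 → 1/2 = 1/2
a ∨ a = 1/2 ∨ 1/2 = 1/2
(a ∨ a) ↔ a = 1/2 ↔ 1/2 = 1/2
(b → ((a ∨ b) ∧ a)) ↔ ((a ∨ a) ↔ a) = 1/2 ↔ 1/2 = 1/2

1/2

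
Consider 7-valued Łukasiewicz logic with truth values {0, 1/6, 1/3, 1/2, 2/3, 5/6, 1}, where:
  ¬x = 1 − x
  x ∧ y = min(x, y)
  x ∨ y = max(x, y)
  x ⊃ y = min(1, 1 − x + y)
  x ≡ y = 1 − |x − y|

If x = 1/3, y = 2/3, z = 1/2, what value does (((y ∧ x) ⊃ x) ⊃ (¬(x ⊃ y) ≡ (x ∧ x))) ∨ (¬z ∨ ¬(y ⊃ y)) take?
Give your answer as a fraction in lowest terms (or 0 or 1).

2/3

y ∧ x = 2/3 ∧ 1/3 = 1/3
(y ∧ x) ⊃ x = 1/3 ⊃ 1/3 = 1
x ⊃ y = 1/3 ⊃ 2/3 = 1
¬(x ⊃ y) = ¬1 = 0
x ∧ x = 1/3 ∧ 1/3 = 1/3
¬(x ⊃ y) ≡ (x ∧ x) = 0 ≡ 1/3 = 2/3
((y ∧ x) ⊃ x) ⊃ (¬(x ⊃ y) ≡ (x ∧ x)) = 1 ⊃ 2/3 = 2/3
¬z = ¬1/2 = 1/2
y ⊃ y = 2/3 ⊃ 2/3 = 1
¬(y ⊃ y) = ¬1 = 0
¬z ∨ ¬(y ⊃ y) = 1/2 ∨ 0 = 1/2
(((y ∧ x) ⊃ x) ⊃ (¬(x ⊃ y) ≡ (x ∧ x))) ∨ (¬z ∨ ¬(y ⊃ y)) = 2/3 ∨ 1/2 = 2/3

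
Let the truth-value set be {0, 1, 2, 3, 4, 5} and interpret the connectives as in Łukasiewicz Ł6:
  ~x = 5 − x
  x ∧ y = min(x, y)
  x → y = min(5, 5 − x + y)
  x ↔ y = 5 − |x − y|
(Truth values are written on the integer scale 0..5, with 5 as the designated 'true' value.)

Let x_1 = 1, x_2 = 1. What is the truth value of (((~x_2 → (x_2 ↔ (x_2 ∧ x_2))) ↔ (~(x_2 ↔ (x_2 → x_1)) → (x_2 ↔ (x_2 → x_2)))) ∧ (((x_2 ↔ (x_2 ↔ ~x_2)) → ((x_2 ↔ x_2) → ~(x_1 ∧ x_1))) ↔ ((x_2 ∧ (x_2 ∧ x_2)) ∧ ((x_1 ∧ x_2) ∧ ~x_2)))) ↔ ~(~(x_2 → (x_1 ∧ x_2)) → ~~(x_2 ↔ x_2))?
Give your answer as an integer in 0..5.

~x_2 = ~1 = 4
x_2 ∧ x_2 = 1 ∧ 1 = 1
x_2 ↔ (x_2 ∧ x_2) = 1 ↔ 1 = 5
~x_2 → (x_2 ↔ (x_2 ∧ x_2)) = 4 → 5 = 5
x_2 → x_1 = 1 → 1 = 5
x_2 ↔ (x_2 → x_1) = 1 ↔ 5 = 1
~(x_2 ↔ (x_2 → x_1)) = ~1 = 4
x_2 → x_2 = 1 → 1 = 5
x_2 ↔ (x_2 → x_2) = 1 ↔ 5 = 1
~(x_2 ↔ (x_2 → x_1)) → (x_2 ↔ (x_2 → x_2)) = 4 → 1 = 2
(~x_2 → (x_2 ↔ (x_2 ∧ x_2))) ↔ (~(x_2 ↔ (x_2 → x_1)) → (x_2 ↔ (x_2 → x_2))) = 5 ↔ 2 = 2
~x_2 = ~1 = 4
x_2 ↔ ~x_2 = 1 ↔ 4 = 2
x_2 ↔ (x_2 ↔ ~x_2) = 1 ↔ 2 = 4
x_2 ↔ x_2 = 1 ↔ 1 = 5
x_1 ∧ x_1 = 1 ∧ 1 = 1
~(x_1 ∧ x_1) = ~1 = 4
(x_2 ↔ x_2) → ~(x_1 ∧ x_1) = 5 → 4 = 4
(x_2 ↔ (x_2 ↔ ~x_2)) → ((x_2 ↔ x_2) → ~(x_1 ∧ x_1)) = 4 → 4 = 5
x_2 ∧ x_2 = 1 ∧ 1 = 1
x_2 ∧ (x_2 ∧ x_2) = 1 ∧ 1 = 1
x_1 ∧ x_2 = 1 ∧ 1 = 1
~x_2 = ~1 = 4
(x_1 ∧ x_2) ∧ ~x_2 = 1 ∧ 4 = 1
(x_2 ∧ (x_2 ∧ x_2)) ∧ ((x_1 ∧ x_2) ∧ ~x_2) = 1 ∧ 1 = 1
((x_2 ↔ (x_2 ↔ ~x_2)) → ((x_2 ↔ x_2) → ~(x_1 ∧ x_1))) ↔ ((x_2 ∧ (x_2 ∧ x_2)) ∧ ((x_1 ∧ x_2) ∧ ~x_2)) = 5 ↔ 1 = 1
((~x_2 → (x_2 ↔ (x_2 ∧ x_2))) ↔ (~(x_2 ↔ (x_2 → x_1)) → (x_2 ↔ (x_2 → x_2)))) ∧ (((x_2 ↔ (x_2 ↔ ~x_2)) → ((x_2 ↔ x_2) → ~(x_1 ∧ x_1))) ↔ ((x_2 ∧ (x_2 ∧ x_2)) ∧ ((x_1 ∧ x_2) ∧ ~x_2))) = 2 ∧ 1 = 1
x_1 ∧ x_2 = 1 ∧ 1 = 1
x_2 → (x_1 ∧ x_2) = 1 → 1 = 5
~(x_2 → (x_1 ∧ x_2)) = ~5 = 0
x_2 ↔ x_2 = 1 ↔ 1 = 5
~(x_2 ↔ x_2) = ~5 = 0
~~(x_2 ↔ x_2) = ~0 = 5
~(x_2 → (x_1 ∧ x_2)) → ~~(x_2 ↔ x_2) = 0 → 5 = 5
~(~(x_2 → (x_1 ∧ x_2)) → ~~(x_2 ↔ x_2)) = ~5 = 0
(((~x_2 → (x_2 ↔ (x_2 ∧ x_2))) ↔ (~(x_2 ↔ (x_2 → x_1)) → (x_2 ↔ (x_2 → x_2)))) ∧ (((x_2 ↔ (x_2 ↔ ~x_2)) → ((x_2 ↔ x_2) → ~(x_1 ∧ x_1))) ↔ ((x_2 ∧ (x_2 ∧ x_2)) ∧ ((x_1 ∧ x_2) ∧ ~x_2)))) ↔ ~(~(x_2 → (x_1 ∧ x_2)) → ~~(x_2 ↔ x_2)) = 1 ↔ 0 = 4

4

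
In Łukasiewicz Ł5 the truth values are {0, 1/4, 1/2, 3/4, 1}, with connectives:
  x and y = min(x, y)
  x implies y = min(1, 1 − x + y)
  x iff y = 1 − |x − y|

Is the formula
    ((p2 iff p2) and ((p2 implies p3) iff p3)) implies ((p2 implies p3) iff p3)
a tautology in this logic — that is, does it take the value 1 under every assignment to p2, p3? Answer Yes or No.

At p2 = 0, p3 = 1/4, for instance:
p2 iff p2 = 0 iff 0 = 1
p2 implies p3 = 0 implies 1/4 = 1
(p2 implies p3) iff p3 = 1 iff 1/4 = 1/4
(p2 iff p2) and ((p2 implies p3) iff p3) = 1 and 1/4 = 1/4
((p2 iff p2) and ((p2 implies p3) iff p3)) implies ((p2 implies p3) iff p3) = 1/4 implies 1/4 = 1
and checking the remaining 24 assignments likewise gives ≥ 1 in every case.

Yes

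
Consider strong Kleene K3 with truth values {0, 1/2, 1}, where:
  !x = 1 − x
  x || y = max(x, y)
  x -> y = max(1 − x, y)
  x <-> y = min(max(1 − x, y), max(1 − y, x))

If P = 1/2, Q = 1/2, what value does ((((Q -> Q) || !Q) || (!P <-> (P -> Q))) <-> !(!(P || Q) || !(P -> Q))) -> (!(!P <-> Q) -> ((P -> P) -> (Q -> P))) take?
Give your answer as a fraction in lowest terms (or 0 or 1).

1/2

Q -> Q = 1/2 -> 1/2 = 1/2
!Q = !1/2 = 1/2
(Q -> Q) || !Q = 1/2 || 1/2 = 1/2
!P = !1/2 = 1/2
P -> Q = 1/2 -> 1/2 = 1/2
!P <-> (P -> Q) = 1/2 <-> 1/2 = 1/2
((Q -> Q) || !Q) || (!P <-> (P -> Q)) = 1/2 || 1/2 = 1/2
P || Q = 1/2 || 1/2 = 1/2
!(P || Q) = !1/2 = 1/2
P -> Q = 1/2 -> 1/2 = 1/2
!(P -> Q) = !1/2 = 1/2
!(P || Q) || !(P -> Q) = 1/2 || 1/2 = 1/2
!(!(P || Q) || !(P -> Q)) = !1/2 = 1/2
(((Q -> Q) || !Q) || (!P <-> (P -> Q))) <-> !(!(P || Q) || !(P -> Q)) = 1/2 <-> 1/2 = 1/2
!P = !1/2 = 1/2
!P <-> Q = 1/2 <-> 1/2 = 1/2
!(!P <-> Q) = !1/2 = 1/2
P -> P = 1/2 -> 1/2 = 1/2
Q -> P = 1/2 -> 1/2 = 1/2
(P -> P) -> (Q -> P) = 1/2 -> 1/2 = 1/2
!(!P <-> Q) -> ((P -> P) -> (Q -> P)) = 1/2 -> 1/2 = 1/2
((((Q -> Q) || !Q) || (!P <-> (P -> Q))) <-> !(!(P || Q) || !(P -> Q))) -> (!(!P <-> Q) -> ((P -> P) -> (Q -> P))) = 1/2 -> 1/2 = 1/2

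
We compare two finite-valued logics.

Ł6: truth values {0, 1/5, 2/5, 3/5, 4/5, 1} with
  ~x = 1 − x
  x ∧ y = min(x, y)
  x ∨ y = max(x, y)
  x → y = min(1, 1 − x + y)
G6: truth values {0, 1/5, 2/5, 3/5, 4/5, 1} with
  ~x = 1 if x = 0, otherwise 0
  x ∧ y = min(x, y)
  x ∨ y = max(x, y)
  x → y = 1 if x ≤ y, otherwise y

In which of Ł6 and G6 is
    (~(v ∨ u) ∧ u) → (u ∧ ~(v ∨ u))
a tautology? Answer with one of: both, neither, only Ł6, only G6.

both

In Ł6: every assignment gives 1 — tautology.
In G6: every assignment gives 1 — tautology.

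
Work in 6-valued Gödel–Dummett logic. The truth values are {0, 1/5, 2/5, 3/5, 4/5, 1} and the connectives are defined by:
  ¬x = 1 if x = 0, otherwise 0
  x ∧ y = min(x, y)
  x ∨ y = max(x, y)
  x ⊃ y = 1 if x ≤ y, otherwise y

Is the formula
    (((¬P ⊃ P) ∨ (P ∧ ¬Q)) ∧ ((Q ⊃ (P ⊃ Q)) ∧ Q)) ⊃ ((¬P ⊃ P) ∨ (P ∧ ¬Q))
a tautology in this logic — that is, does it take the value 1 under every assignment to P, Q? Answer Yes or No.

At P = 1/5, Q = 2/5, for instance:
¬P = ¬1/5 = 0
¬P ⊃ P = 0 ⊃ 1/5 = 1
¬Q = ¬2/5 = 0
P ∧ ¬Q = 1/5 ∧ 0 = 0
(¬P ⊃ P) ∨ (P ∧ ¬Q) = 1 ∨ 0 = 1
P ⊃ Q = 1/5 ⊃ 2/5 = 1
Q ⊃ (P ⊃ Q) = 2/5 ⊃ 1 = 1
(Q ⊃ (P ⊃ Q)) ∧ Q = 1 ∧ 2/5 = 2/5
((¬P ⊃ P) ∨ (P ∧ ¬Q)) ∧ ((Q ⊃ (P ⊃ Q)) ∧ Q) = 1 ∧ 2/5 = 2/5
(((¬P ⊃ P) ∨ (P ∧ ¬Q)) ∧ ((Q ⊃ (P ⊃ Q)) ∧ Q)) ⊃ ((¬P ⊃ P) ∨ (P ∧ ¬Q)) = 2/5 ⊃ 1 = 1
and checking the remaining 35 assignments likewise gives ≥ 1 in every case.

Yes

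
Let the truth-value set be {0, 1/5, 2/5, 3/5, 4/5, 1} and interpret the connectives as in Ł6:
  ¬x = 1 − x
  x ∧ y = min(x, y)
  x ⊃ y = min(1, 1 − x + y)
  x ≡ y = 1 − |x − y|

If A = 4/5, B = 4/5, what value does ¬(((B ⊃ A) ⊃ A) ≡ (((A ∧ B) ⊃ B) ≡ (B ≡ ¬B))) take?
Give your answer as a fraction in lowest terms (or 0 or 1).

2/5

B ⊃ A = 4/5 ⊃ 4/5 = 1
(B ⊃ A) ⊃ A = 1 ⊃ 4/5 = 4/5
A ∧ B = 4/5 ∧ 4/5 = 4/5
(A ∧ B) ⊃ B = 4/5 ⊃ 4/5 = 1
¬B = ¬4/5 = 1/5
B ≡ ¬B = 4/5 ≡ 1/5 = 2/5
((A ∧ B) ⊃ B) ≡ (B ≡ ¬B) = 1 ≡ 2/5 = 2/5
((B ⊃ A) ⊃ A) ≡ (((A ∧ B) ⊃ B) ≡ (B ≡ ¬B)) = 4/5 ≡ 2/5 = 3/5
¬(((B ⊃ A) ⊃ A) ≡ (((A ∧ B) ⊃ B) ≡ (B ≡ ¬B))) = ¬3/5 = 2/5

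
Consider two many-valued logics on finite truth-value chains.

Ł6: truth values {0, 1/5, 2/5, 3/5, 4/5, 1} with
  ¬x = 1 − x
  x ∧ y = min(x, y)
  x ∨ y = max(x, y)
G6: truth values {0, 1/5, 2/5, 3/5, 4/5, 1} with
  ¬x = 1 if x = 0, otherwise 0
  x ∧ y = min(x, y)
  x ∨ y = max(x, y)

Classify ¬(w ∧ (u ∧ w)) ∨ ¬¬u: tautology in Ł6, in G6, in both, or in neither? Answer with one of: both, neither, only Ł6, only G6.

only G6

In Ł6: at u = 1/5, w = 1/5 the value is 4/5 — not a tautology.
In G6: every assignment gives 1 — tautology.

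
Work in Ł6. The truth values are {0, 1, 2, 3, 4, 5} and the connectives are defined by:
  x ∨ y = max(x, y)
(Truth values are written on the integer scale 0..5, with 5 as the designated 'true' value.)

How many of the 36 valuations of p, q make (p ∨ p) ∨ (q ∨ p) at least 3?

27

value 5: 11 assignments (counts)
value 4: 9 assignments (counts)
value 3: 7 assignments (counts)
value 2: 5 assignments
value 1: 3 assignments
value 0: 1 assignment
So 27 of the 36 assignments meet the threshold.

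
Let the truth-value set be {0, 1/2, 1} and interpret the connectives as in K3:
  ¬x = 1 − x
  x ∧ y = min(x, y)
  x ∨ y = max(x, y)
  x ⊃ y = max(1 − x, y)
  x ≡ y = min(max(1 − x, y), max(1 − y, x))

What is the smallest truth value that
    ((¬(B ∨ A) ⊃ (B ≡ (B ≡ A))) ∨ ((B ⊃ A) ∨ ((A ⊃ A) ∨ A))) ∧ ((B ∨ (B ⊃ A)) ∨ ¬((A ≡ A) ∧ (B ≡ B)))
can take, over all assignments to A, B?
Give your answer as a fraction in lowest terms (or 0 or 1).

1/2

Take A = 0, B = 1/2:
B ∨ A = 1/2 ∨ 0 = 1/2
¬(B ∨ A) = ¬1/2 = 1/2
B ≡ A = 1/2 ≡ 0 = 1/2
B ≡ (B ≡ A) = 1/2 ≡ 1/2 = 1/2
¬(B ∨ A) ⊃ (B ≡ (B ≡ A)) = 1/2 ⊃ 1/2 = 1/2
B ⊃ A = 1/2 ⊃ 0 = 1/2
A ⊃ A = 0 ⊃ 0 = 1
(A ⊃ A) ∨ A = 1 ∨ 0 = 1
(B ⊃ A) ∨ ((A ⊃ A) ∨ A) = 1/2 ∨ 1 = 1
(¬(B ∨ A) ⊃ (B ≡ (B ≡ A))) ∨ ((B ⊃ A) ∨ ((A ⊃ A) ∨ A)) = 1/2 ∨ 1 = 1
B ⊃ A = 1/2 ⊃ 0 = 1/2
B ∨ (B ⊃ A) = 1/2 ∨ 1/2 = 1/2
A ≡ A = 0 ≡ 0 = 1
B ≡ B = 1/2 ≡ 1/2 = 1/2
(A ≡ A) ∧ (B ≡ B) = 1 ∧ 1/2 = 1/2
¬((A ≡ A) ∧ (B ≡ B)) = ¬1/2 = 1/2
(B ∨ (B ⊃ A)) ∨ ¬((A ≡ A) ∧ (B ≡ B)) = 1/2 ∨ 1/2 = 1/2
((¬(B ∨ A) ⊃ (B ≡ (B ≡ A))) ∨ ((B ⊃ A) ∨ ((A ⊃ A) ∨ A))) ∧ ((B ∨ (B ⊃ A)) ∨ ¬((A ≡ A) ∧ (B ≡ B))) = 1 ∧ 1/2 = 1/2
No assignment yields a value below 1/2, so this is the minimum.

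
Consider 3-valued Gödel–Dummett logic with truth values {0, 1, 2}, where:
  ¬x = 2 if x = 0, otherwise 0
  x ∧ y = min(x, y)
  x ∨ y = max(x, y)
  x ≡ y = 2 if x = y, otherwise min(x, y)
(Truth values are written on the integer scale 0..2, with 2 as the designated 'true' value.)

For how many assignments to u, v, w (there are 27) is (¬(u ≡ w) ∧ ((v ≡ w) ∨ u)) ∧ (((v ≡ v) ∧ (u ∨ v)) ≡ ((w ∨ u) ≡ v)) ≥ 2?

value 2: 2 assignments (counts)
value 1: 6 assignments
value 0: 19 assignments
So 2 of the 27 assignments meet the threshold.

2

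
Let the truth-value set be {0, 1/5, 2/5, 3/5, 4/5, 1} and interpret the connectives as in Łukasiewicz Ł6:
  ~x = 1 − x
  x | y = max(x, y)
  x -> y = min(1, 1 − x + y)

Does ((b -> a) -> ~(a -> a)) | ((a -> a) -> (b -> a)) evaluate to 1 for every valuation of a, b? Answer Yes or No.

No

Counterexample: take a = 0, b = 1/5.
b -> a = 1/5 -> 0 = 4/5
a -> a = 0 -> 0 = 1
~(a -> a) = ~1 = 0
(b -> a) -> ~(a -> a) = 4/5 -> 0 = 1/5
a -> a = 0 -> 0 = 1
b -> a = 1/5 -> 0 = 4/5
(a -> a) -> (b -> a) = 1 -> 4/5 = 4/5
((b -> a) -> ~(a -> a)) | ((a -> a) -> (b -> a)) = 1/5 | 4/5 = 4/5
This gives 4/5 ≠ 1.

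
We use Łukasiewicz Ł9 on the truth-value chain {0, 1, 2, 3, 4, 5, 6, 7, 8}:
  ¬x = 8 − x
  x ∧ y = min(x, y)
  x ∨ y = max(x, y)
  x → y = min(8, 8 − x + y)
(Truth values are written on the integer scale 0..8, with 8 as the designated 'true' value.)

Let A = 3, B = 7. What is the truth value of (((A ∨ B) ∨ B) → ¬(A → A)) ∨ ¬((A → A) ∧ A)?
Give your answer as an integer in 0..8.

A ∨ B = 3 ∨ 7 = 7
(A ∨ B) ∨ B = 7 ∨ 7 = 7
A → A = 3 → 3 = 8
¬(A → A) = ¬8 = 0
((A ∨ B) ∨ B) → ¬(A → A) = 7 → 0 = 1
A → A = 3 → 3 = 8
(A → A) ∧ A = 8 ∧ 3 = 3
¬((A → A) ∧ A) = ¬3 = 5
(((A ∨ B) ∨ B) → ¬(A → A)) ∨ ¬((A → A) ∧ A) = 1 ∨ 5 = 5

5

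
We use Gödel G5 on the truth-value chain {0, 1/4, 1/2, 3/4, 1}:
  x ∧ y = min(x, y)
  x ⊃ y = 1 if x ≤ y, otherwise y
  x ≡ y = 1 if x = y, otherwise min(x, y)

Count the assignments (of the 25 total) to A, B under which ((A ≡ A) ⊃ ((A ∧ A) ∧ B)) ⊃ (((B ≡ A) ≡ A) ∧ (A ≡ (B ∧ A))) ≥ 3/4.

25

value 1: 25 assignments (counts)
So 25 of the 25 assignments meet the threshold.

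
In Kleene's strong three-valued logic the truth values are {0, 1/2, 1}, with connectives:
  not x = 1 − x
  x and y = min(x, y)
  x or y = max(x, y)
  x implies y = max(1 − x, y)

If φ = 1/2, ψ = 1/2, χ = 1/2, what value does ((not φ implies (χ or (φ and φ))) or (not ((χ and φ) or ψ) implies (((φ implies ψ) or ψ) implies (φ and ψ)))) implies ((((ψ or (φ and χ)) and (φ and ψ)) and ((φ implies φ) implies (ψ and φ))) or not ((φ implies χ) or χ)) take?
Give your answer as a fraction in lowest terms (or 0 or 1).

1/2

not φ = not 1/2 = 1/2
φ and φ = 1/2 and 1/2 = 1/2
χ or (φ and φ) = 1/2 or 1/2 = 1/2
not φ implies (χ or (φ and φ)) = 1/2 implies 1/2 = 1/2
χ and φ = 1/2 and 1/2 = 1/2
(χ and φ) or ψ = 1/2 or 1/2 = 1/2
not ((χ and φ) or ψ) = not 1/2 = 1/2
φ implies ψ = 1/2 implies 1/2 = 1/2
(φ implies ψ) or ψ = 1/2 or 1/2 = 1/2
φ and ψ = 1/2 and 1/2 = 1/2
((φ implies ψ) or ψ) implies (φ and ψ) = 1/2 implies 1/2 = 1/2
not ((χ and φ) or ψ) implies (((φ implies ψ) or ψ) implies (φ and ψ)) = 1/2 implies 1/2 = 1/2
(not φ implies (χ or (φ and φ))) or (not ((χ and φ) or ψ) implies (((φ implies ψ) or ψ) implies (φ and ψ))) = 1/2 or 1/2 = 1/2
φ and χ = 1/2 and 1/2 = 1/2
ψ or (φ and χ) = 1/2 or 1/2 = 1/2
φ and ψ = 1/2 and 1/2 = 1/2
(ψ or (φ and χ)) and (φ and ψ) = 1/2 and 1/2 = 1/2
φ implies φ = 1/2 implies 1/2 = 1/2
ψ and φ = 1/2 and 1/2 = 1/2
(φ implies φ) implies (ψ and φ) = 1/2 implies 1/2 = 1/2
((ψ or (φ and χ)) and (φ and ψ)) and ((φ implies φ) implies (ψ and φ)) = 1/2 and 1/2 = 1/2
φ implies χ = 1/2 implies 1/2 = 1/2
(φ implies χ) or χ = 1/2 or 1/2 = 1/2
not ((φ implies χ) or χ) = not 1/2 = 1/2
(((ψ or (φ and χ)) and (φ and ψ)) and ((φ implies φ) implies (ψ and φ))) or not ((φ implies χ) or χ) = 1/2 or 1/2 = 1/2
((not φ implies (χ or (φ and φ))) or (not ((χ and φ) or ψ) implies (((φ implies ψ) or ψ) implies (φ and ψ)))) implies ((((ψ or (φ and χ)) and (φ and ψ)) and ((φ implies φ) implies (ψ and φ))) or not ((φ implies χ) or χ)) = 1/2 implies 1/2 = 1/2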